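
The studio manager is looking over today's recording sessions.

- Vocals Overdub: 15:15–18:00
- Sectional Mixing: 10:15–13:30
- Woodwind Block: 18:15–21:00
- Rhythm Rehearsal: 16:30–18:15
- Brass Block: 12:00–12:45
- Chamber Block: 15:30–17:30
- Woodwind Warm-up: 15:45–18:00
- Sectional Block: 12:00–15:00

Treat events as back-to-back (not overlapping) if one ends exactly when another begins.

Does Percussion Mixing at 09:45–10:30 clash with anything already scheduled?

Yes — it overlaps Sectional Mixing

Sectional Mixing: starts 10:15 before Percussion Mixing ends 10:30, and ends 13:30 after Percussion Mixing starts 09:45 → overlap.
Brass Block: starts 12:00 at or after Percussion Mixing ends 10:30 → clear.
Sectional Block: starts 12:00 at or after Percussion Mixing ends 10:30 → clear.
Vocals Overdub: starts 15:15 at or after Percussion Mixing ends 10:30 → clear.
Chamber Block: starts 15:30 at or after Percussion Mixing ends 10:30 → clear.
Woodwind Warm-up: starts 15:45 at or after Percussion Mixing ends 10:30 → clear.
Rhythm Rehearsal: starts 16:30 at or after Percussion Mixing ends 10:30 → clear.
Woodwind Block: starts 18:15 at or after Percussion Mixing ends 10:30 → clear.
Percussion Mixing overlaps Sectional Mixing.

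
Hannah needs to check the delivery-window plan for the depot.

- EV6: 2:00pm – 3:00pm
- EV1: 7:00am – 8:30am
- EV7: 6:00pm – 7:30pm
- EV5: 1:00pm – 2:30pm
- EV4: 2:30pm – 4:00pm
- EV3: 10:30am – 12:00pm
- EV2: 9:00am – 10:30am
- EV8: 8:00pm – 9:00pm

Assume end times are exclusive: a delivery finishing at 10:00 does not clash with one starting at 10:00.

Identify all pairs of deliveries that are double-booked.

EV4 & EV6, EV5 & EV6

Check each pair: they overlap iff neither finishes before the other starts.
Sorted by start: EV1, EV2, EV3, EV5, EV6, EV4, EV7, EV8.
EV2 starts after EV1 ends; EV1 is clear from here.
EV3 starts exactly when EV2 ends (back-to-back, no overlap); EV2 is clear from here.
EV5 starts after EV3 ends; EV3 is clear from here.
EV6 starts before EV5 ends → EV5 and EV6 overlap.
EV4 starts exactly when EV5 ends (back-to-back, no overlap); EV5 is clear from here.
EV4 starts before EV6 ends → EV6 and EV4 overlap.
EV7 starts after EV6 ends; EV6 is clear from here.
EV7 starts after EV4 ends; EV4 is clear from here.
EV8 starts after EV7 ends.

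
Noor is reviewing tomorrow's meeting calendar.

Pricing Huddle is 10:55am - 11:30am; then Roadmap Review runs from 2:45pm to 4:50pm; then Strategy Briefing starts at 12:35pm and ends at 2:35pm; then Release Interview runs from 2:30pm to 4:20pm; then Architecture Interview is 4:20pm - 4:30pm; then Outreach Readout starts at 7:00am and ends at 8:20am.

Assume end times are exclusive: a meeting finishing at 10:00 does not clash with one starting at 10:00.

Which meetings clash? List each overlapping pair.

Architecture Interview & Roadmap Review, Release Interview & Roadmap Review, Release Interview & Strategy Briefing

Sorted by start: Outreach Readout, Pricing Huddle, Strategy Briefing, Release Interview, Roadmap Review, Architecture Interview.
Pricing Huddle starts after Outreach Readout ends; Outreach Readout is clear from here.
Strategy Briefing starts after Pricing Huddle ends; Pricing Huddle is clear from here.
Release Interview starts before Strategy Briefing ends → Strategy Briefing and Release Interview overlap.
Roadmap Review starts after Strategy Briefing ends; Strategy Briefing is clear from here.
Roadmap Review starts before Release Interview ends → Release Interview and Roadmap Review overlap.
Architecture Interview starts exactly when Release Interview ends (back-to-back, no overlap).
Architecture Interview starts before Roadmap Review ends → Roadmap Review and Architecture Interview overlap.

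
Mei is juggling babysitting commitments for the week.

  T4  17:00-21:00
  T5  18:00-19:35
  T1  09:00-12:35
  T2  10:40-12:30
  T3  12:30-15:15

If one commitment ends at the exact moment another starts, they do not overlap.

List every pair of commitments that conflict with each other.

T1 & T2, T1 & T3, T4 & T5

Sorted by start: T1, T2, T3, T4, T5.
T2 starts before T1 ends → T1 and T2 overlap.
T3 starts before T1 ends → T1 and T3 overlap.
T4 starts after T1 ends, so nothing later overlaps T1 either.
T3 starts exactly when T2 ends (back-to-back, no overlap), so nothing later overlaps T2 either.
T4 starts after T3 ends, so nothing later overlaps T3 either.
T5 starts before T4 ends → T4 and T5 overlap.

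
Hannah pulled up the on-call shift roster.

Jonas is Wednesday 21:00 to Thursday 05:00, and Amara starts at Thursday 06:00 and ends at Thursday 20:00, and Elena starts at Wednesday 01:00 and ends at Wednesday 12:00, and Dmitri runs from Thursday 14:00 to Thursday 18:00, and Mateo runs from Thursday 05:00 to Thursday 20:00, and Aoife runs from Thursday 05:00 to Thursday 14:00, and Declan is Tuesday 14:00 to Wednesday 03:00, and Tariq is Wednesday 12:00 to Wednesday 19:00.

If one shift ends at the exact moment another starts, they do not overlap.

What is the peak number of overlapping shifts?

3

Sweep the timeline, counting +1 at each start and −1 at each end (ends before starts at a tie):
Tuesday 14:00 start Declan → 1
Wednesday 01:00 start Elena → 2
Wednesday 03:00 end Declan → 1
Wednesday 12:00 end Elena → 0
Wednesday 12:00 start Tariq → 1
Wednesday 19:00 end Tariq → 0
Wednesday 21:00 start Jonas → 1
Thursday 05:00 end Jonas → 0
Thursday 05:00 start Aoife → 1
Thursday 05:00 start Mateo → 2
Thursday 06:00 start Amara → 3
Thursday 14:00 end Aoife → 2
Thursday 14:00 start Dmitri → 3
Thursday 18:00 end Dmitri → 2
Thursday 20:00 end Amara → 1
Thursday 20:00 end Mateo → 0
Peak is 3, at Thursday 06:00 (Amara, Aoife, Mateo).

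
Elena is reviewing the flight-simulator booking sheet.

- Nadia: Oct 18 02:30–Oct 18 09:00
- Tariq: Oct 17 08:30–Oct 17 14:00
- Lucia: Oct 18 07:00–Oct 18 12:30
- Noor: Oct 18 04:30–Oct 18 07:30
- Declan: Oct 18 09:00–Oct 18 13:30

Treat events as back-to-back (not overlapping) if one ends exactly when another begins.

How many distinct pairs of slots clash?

Sorted by start: Tariq, Nadia, Noor, Lucia, Declan.
Nadia starts after Tariq ends, so nothing later overlaps Tariq either.
Noor starts before Nadia ends → Nadia and Noor overlap.
Lucia starts before Nadia ends → Nadia and Lucia overlap.
Declan starts exactly when Nadia ends (back-to-back, no overlap).
Lucia starts before Noor ends → Noor and Lucia overlap.
Declan starts after Noor ends.
Declan starts before Lucia ends → Lucia and Declan overlap.
Overlapping pairs: Declan & Lucia, Lucia & Nadia, Lucia & Noor, Nadia & Noor — 4 in total.

4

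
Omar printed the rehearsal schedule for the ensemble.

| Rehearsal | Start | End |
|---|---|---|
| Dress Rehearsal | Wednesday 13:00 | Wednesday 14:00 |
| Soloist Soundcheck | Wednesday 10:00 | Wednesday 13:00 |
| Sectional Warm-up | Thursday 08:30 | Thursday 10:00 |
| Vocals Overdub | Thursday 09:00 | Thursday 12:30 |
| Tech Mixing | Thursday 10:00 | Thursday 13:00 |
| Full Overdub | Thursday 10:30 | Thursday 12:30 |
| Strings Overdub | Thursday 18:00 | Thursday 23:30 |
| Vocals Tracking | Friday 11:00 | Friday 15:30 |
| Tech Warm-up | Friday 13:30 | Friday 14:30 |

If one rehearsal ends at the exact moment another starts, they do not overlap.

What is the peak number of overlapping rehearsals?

Sweep the timeline, counting +1 at each start and −1 at each end (ends before starts at a tie):
Wednesday 10:00 start Soloist Soundcheck → 1
Wednesday 13:00 end Soloist Soundcheck → 0
Wednesday 13:00 start Dress Rehearsal → 1
Wednesday 14:00 end Dress Rehearsal → 0
Thursday 08:30 start Sectional Warm-up → 1
Thursday 09:00 start Vocals Overdub → 2
Thursday 10:00 end Sectional Warm-up → 1
Thursday 10:00 start Tech Mixing → 2
Thursday 10:30 start Full Overdub → 3
Thursday 12:30 end Full Overdub → 2
Thursday 12:30 end Vocals Overdub → 1
Thursday 13:00 end Tech Mixing → 0
Thursday 18:00 start Strings Overdub → 1
Thursday 23:30 end Strings Overdub → 0
Friday 11:00 start Vocals Tracking → 1
Friday 13:30 start Tech Warm-up → 2
Friday 14:30 end Tech Warm-up → 1
Friday 15:30 end Vocals Tracking → 0
Peak is 3, at Thursday 10:30 (Full Overdub, Tech Mixing, Vocals Overdub).

3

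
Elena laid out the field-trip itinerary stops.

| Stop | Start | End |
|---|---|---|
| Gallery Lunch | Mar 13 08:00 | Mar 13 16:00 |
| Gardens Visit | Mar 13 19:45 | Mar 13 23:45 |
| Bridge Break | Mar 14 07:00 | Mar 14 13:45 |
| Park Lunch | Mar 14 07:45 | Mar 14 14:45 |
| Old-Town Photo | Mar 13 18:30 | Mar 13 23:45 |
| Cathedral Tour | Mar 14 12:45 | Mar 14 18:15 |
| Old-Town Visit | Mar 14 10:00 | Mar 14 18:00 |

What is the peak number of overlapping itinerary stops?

4

Sweep the timeline, counting +1 at each start and −1 at each end (ends before starts at a tie):
Mar 13 08:00 start Gallery Lunch → 1
Mar 13 16:00 end Gallery Lunch → 0
Mar 13 18:30 start Old-Town Photo → 1
Mar 13 19:45 start Gardens Visit → 2
Mar 13 23:45 end Gardens Visit → 1
Mar 13 23:45 end Old-Town Photo → 0
Mar 14 07:00 start Bridge Break → 1
Mar 14 07:45 start Park Lunch → 2
Mar 14 10:00 start Old-Town Visit → 3
Mar 14 12:45 start Cathedral Tour → 4
Mar 14 13:45 end Bridge Break → 3
Mar 14 14:45 end Park Lunch → 2
Mar 14 18:00 end Old-Town Visit → 1
Mar 14 18:15 end Cathedral Tour → 0
Peak is 4, at Mar 14 12:45 (Bridge Break, Cathedral Tour, Old-Town Visit, Park Lunch).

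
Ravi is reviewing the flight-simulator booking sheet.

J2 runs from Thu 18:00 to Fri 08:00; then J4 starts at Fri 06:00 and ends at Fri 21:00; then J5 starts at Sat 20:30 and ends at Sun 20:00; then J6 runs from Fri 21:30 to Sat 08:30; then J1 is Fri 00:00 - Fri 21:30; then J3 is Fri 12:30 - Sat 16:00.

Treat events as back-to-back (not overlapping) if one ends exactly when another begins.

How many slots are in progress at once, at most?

3

Sweep the timeline, counting +1 at each start and −1 at each end (ends before starts at a tie):
Thu 18:00 start J2 → 1
Fri 00:00 start J1 → 2
Fri 06:00 start J4 → 3
Fri 08:00 end J2 → 2
Fri 12:30 start J3 → 3
Fri 21:00 end J4 → 2
Fri 21:30 end J1 → 1
Fri 21:30 start J6 → 2
Sat 08:30 end J6 → 1
Sat 16:00 end J3 → 0
Sat 20:30 start J5 → 1
Sun 20:00 end J5 → 0
Peak is 3, at Fri 06:00 (J1, J2, J4).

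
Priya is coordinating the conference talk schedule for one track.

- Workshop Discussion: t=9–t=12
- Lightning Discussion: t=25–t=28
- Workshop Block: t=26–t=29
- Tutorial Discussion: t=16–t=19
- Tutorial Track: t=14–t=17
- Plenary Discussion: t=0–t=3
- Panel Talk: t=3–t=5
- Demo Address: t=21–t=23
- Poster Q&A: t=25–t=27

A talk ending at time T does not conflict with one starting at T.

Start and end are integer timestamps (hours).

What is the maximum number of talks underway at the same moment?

Sweep the timeline, counting +1 at each start and −1 at each end (ends before starts at a tie):
t=0 start Plenary Discussion → 1
t=3 end Plenary Discussion → 0
t=3 start Panel Talk → 1
t=5 end Panel Talk → 0
t=9 start Workshop Discussion → 1
t=12 end Workshop Discussion → 0
t=14 start Tutorial Track → 1
t=16 start Tutorial Discussion → 2
t=17 end Tutorial Track → 1
t=19 end Tutorial Discussion → 0
t=21 start Demo Address → 1
t=23 end Demo Address → 0
t=25 start Lightning Discussion → 1
t=25 start Poster Q&A → 2
t=26 start Workshop Block → 3
t=27 end Poster Q&A → 2
t=28 end Lightning Discussion → 1
t=29 end Workshop Block → 0
Peak is 3, at t=26 (Lightning Discussion, Poster Q&A, Workshop Block).

3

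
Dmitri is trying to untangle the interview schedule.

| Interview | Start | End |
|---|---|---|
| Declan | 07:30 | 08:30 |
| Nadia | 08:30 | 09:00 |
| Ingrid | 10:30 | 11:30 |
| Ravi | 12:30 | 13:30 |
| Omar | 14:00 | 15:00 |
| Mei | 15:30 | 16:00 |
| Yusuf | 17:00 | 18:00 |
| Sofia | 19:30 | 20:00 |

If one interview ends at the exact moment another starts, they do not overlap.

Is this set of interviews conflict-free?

Yes

Two intervals overlap when each starts before the other ends.
Sorted by start: Declan, Nadia, Ingrid, Ravi, Omar, Mei, Yusuf, Sofia.
Nadia starts exactly when Declan ends (back-to-back, no overlap) — done with Declan.
Ingrid starts after Nadia ends — done with Nadia.
Ravi starts after Ingrid ends — done with Ingrid.
Omar starts after Ravi ends — done with Ravi.
Mei starts after Omar ends — done with Omar.
Yusuf starts after Mei ends — done with Mei.
Sofia starts after Yusuf ends.
Every pair is clear; the schedule has no overlaps.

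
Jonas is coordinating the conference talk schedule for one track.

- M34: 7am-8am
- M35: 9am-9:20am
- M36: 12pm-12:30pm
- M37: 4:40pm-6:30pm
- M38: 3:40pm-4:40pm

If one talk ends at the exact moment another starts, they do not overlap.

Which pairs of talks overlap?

no conflicts

Two intervals overlap when each starts before the other ends.
Sorted by start: M34, M35, M36, M38, M37.
M35 starts after M34 ends; M34 is clear from here.
M36 starts after M35 ends; M35 is clear from here.
M38 starts after M36 ends; M36 is clear from here.
M37 starts exactly when M38 ends (back-to-back, no overlap).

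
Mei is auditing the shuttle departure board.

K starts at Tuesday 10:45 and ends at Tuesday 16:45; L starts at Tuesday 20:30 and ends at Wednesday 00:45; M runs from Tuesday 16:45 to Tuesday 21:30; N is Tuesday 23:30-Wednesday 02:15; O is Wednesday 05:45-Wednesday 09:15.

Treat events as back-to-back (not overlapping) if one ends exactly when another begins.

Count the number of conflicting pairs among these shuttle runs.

2

Sorted by start: K, M, L, N, O.
M starts exactly when K ends (back-to-back, no overlap); K is clear from here.
L starts before M ends → M and L overlap.
N starts after M ends; M is clear from here.
N starts before L ends → L and N overlap.
O starts after L ends.
O starts after N ends.
Overlapping pairs: L & M, L & N — 2 in total.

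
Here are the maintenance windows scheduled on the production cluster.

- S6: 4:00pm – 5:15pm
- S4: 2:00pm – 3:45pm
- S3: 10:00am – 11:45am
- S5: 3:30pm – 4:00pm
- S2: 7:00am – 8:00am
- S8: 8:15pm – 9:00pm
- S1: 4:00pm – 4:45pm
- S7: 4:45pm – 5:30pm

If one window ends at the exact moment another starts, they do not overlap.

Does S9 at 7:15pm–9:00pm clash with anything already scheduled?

S2: ends 8:00am at or before S9 starts 7:15pm → clear.
S3: ends 11:45am at or before S9 starts 7:15pm → clear.
S4: ends 3:45pm at or before S9 starts 7:15pm → clear.
S5: ends 4:00pm at or before S9 starts 7:15pm → clear.
S1: ends 4:45pm at or before S9 starts 7:15pm → clear.
S6: ends 5:15pm at or before S9 starts 7:15pm → clear.
S7: ends 5:30pm at or before S9 starts 7:15pm → clear.
S8: starts 8:15pm before S9 ends 9:00pm, and ends 9:00pm after S9 starts 7:15pm → overlap.
S9 overlaps S8.

Yes — it overlaps S8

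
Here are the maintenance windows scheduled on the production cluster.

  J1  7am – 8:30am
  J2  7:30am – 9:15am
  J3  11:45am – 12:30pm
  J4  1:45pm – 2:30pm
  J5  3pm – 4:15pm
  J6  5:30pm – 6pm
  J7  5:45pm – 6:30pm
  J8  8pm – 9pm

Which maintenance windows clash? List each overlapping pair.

Sorted by start: J1, J2, J3, J4, J5, J6, J7, J8.
J2 starts before J1 ends → J1 and J2 overlap.
J3 starts after J1 ends; J1 is clear from here.
J3 starts after J2 ends; J2 is clear from here.
J4 starts after J3 ends; J3 is clear from here.
J5 starts after J4 ends; J4 is clear from here.
J6 starts after J5 ends; J5 is clear from here.
J7 starts before J6 ends → J6 and J7 overlap.
J8 starts after J6 ends.
J8 starts after J7 ends.

J1 & J2, J6 & J7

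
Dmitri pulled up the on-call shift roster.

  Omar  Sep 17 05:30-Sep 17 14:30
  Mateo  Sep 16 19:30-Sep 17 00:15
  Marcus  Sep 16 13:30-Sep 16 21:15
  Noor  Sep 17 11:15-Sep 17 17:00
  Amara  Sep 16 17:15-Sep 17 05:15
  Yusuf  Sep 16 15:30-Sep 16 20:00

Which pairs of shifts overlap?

Amara & Marcus, Amara & Mateo, Amara & Yusuf, Marcus & Mateo, Marcus & Yusuf, Mateo & Yusuf, Noor & Omar

Check each pair: they overlap iff neither finishes before the other starts.
Sorted by start: Marcus, Yusuf, Amara, Mateo, Omar, Noor.
Yusuf starts before Marcus ends → Marcus and Yusuf overlap.
Amara starts before Marcus ends → Marcus and Amara overlap.
Mateo starts before Marcus ends → Marcus and Mateo overlap.
Omar starts after Marcus ends — done with Marcus.
Amara starts before Yusuf ends → Yusuf and Amara overlap.
Mateo starts before Yusuf ends → Yusuf and Mateo overlap.
Omar starts after Yusuf ends — done with Yusuf.
Mateo starts before Amara ends → Amara and Mateo overlap.
Omar starts after Amara ends — done with Amara.
Omar starts after Mateo ends — done with Mateo.
Noor starts before Omar ends → Omar and Noor overlap.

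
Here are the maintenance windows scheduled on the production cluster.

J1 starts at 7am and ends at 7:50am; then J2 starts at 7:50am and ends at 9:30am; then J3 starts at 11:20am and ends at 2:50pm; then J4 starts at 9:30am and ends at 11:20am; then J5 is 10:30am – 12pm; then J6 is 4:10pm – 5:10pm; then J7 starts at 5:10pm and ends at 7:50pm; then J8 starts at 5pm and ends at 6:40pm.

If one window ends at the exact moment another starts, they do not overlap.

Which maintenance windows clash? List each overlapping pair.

J3 & J5, J4 & J5, J6 & J8, J7 & J8

Sorted by start: J1, J2, J4, J5, J3, J6, J8, J7.
J2 starts exactly when J1 ends (back-to-back, no overlap), so J1 has no further overlaps.
J4 starts exactly when J2 ends (back-to-back, no overlap), so J2 has no further overlaps.
J5 starts before J4 ends → J4 and J5 overlap.
J3 starts exactly when J4 ends (back-to-back, no overlap), so J4 has no further overlaps.
J3 starts before J5 ends → J5 and J3 overlap.
J6 starts after J5 ends, so J5 has no further overlaps.
J6 starts after J3 ends, so J3 has no further overlaps.
J8 starts before J6 ends → J6 and J8 overlap.
J7 starts exactly when J6 ends (back-to-back, no overlap).
J7 starts before J8 ends → J8 and J7 overlap.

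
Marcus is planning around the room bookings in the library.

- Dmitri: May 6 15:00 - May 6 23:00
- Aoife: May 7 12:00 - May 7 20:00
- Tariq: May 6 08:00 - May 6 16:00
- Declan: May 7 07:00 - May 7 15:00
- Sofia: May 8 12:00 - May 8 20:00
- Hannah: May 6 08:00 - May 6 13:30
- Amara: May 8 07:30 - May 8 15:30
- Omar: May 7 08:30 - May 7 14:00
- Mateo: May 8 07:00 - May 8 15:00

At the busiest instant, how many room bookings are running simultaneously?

Sweep the timeline, counting +1 at each start and −1 at each end (ends before starts at a tie):
May 6 08:00 start Hannah → 1
May 6 08:00 start Tariq → 2
May 6 13:30 end Hannah → 1
May 6 15:00 start Dmitri → 2
May 6 16:00 end Tariq → 1
May 6 23:00 end Dmitri → 0
May 7 07:00 start Declan → 1
May 7 08:30 start Omar → 2
May 7 12:00 start Aoife → 3
May 7 14:00 end Omar → 2
May 7 15:00 end Declan → 1
May 7 20:00 end Aoife → 0
May 8 07:00 start Mateo → 1
May 8 07:30 start Amara → 2
May 8 12:00 start Sofia → 3
May 8 15:00 end Mateo → 2
May 8 15:30 end Amara → 1
May 8 20:00 end Sofia → 0
Peak is 3, at May 7 12:00 (Aoife, Declan, Omar).

3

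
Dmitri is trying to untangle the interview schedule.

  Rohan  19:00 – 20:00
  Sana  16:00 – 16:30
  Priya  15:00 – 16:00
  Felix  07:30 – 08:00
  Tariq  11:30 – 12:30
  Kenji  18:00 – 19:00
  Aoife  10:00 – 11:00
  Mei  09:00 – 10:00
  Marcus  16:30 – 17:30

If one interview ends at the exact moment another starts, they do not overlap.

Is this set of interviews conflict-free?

Yes

Sorted by start: Felix, Mei, Aoife, Tariq, Priya, Sana, Marcus, Kenji, Rohan.
Mei starts after Felix ends; Felix is clear from here.
Aoife starts exactly when Mei ends (back-to-back, no overlap); Mei is clear from here.
Tariq starts after Aoife ends; Aoife is clear from here.
Priya starts after Tariq ends; Tariq is clear from here.
Sana starts exactly when Priya ends (back-to-back, no overlap); Priya is clear from here.
Marcus starts exactly when Sana ends (back-to-back, no overlap); Sana is clear from here.
Kenji starts after Marcus ends; Marcus is clear from here.
Rohan starts exactly when Kenji ends (back-to-back, no overlap).
Every pair is clear; the schedule has no overlaps.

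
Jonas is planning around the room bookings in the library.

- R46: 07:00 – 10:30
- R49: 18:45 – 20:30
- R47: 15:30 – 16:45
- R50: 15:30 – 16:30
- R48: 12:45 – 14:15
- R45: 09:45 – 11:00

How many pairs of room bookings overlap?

2

Sorted by start: R46, R45, R48, R47, R50, R49.
R45 starts before R46 ends → R46 and R45 overlap.
R48 starts after R46 ends — done with R46.
R48 starts after R45 ends — done with R45.
R47 starts after R48 ends — done with R48.
R50 starts before R47 ends → R47 and R50 overlap.
R49 starts after R47 ends.
R49 starts after R50 ends.
Overlapping pairs: R45 & R46, R47 & R50 — 2 in total.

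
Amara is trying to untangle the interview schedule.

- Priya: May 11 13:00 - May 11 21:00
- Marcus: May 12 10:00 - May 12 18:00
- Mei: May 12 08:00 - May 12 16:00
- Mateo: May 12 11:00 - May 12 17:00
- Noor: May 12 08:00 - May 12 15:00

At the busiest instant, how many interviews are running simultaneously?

Sweep the timeline, counting +1 at each start and −1 at each end (ends before starts at a tie):
May 11 13:00 start Priya → 1
May 11 21:00 end Priya → 0
May 12 08:00 start Mei → 1
May 12 08:00 start Noor → 2
May 12 10:00 start Marcus → 3
May 12 11:00 start Mateo → 4
May 12 15:00 end Noor → 3
May 12 16:00 end Mei → 2
May 12 17:00 end Mateo → 1
May 12 18:00 end Marcus → 0
Peak is 4, at May 12 11:00 (Marcus, Mateo, Mei, Noor).

4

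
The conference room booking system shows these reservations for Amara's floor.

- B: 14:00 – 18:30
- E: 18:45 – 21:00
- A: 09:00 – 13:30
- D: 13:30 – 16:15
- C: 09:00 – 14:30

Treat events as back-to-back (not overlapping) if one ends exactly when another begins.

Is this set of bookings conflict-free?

Sorted by start: A, C, D, B, E.
C starts before A ends → A and C overlap.
That's a conflict, so the schedule is not conflict-free.

No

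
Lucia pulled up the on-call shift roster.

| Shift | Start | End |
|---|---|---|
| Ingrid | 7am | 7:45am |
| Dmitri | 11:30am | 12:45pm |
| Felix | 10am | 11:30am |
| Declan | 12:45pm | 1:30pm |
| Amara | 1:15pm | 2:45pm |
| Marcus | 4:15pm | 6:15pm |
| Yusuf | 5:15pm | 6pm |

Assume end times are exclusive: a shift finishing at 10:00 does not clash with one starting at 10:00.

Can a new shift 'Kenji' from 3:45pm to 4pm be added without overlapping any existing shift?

Ingrid: ends 7:45am at or before Kenji starts 3:45pm → clear.
Felix: ends 11:30am at or before Kenji starts 3:45pm → clear.
Dmitri: ends 12:45pm at or before Kenji starts 3:45pm → clear.
Declan: ends 1:30pm at or before Kenji starts 3:45pm → clear.
Amara: ends 2:45pm at or before Kenji starts 3:45pm → clear.
Marcus: starts 4:15pm at or after Kenji ends 4pm → clear.
Yusuf: starts 5:15pm at or after Kenji ends 4pm → clear.

Yes — the slot is free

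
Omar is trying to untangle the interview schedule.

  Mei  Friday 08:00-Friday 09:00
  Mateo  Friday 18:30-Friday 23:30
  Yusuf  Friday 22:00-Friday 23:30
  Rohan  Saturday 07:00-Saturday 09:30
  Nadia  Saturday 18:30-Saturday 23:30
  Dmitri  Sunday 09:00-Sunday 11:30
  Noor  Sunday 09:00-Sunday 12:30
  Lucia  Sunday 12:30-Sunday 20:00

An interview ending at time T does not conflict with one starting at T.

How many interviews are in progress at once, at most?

2

Sort all start/end points and keep a running count:
Friday 08:00 start Mei → 1
Friday 09:00 end Mei → 0
Friday 18:30 start Mateo → 1
Friday 22:00 start Yusuf → 2
Friday 23:30 end Mateo → 1
Friday 23:30 end Yusuf → 0
Saturday 07:00 start Rohan → 1
Saturday 09:30 end Rohan → 0
Saturday 18:30 start Nadia → 1
Saturday 23:30 end Nadia → 0
Sunday 09:00 start Dmitri → 1
Sunday 09:00 start Noor → 2
Sunday 11:30 end Dmitri → 1
Sunday 12:30 end Noor → 0
Sunday 12:30 start Lucia → 1
Sunday 20:00 end Lucia → 0
Peak is 2, at Friday 22:00 (Mateo, Yusuf).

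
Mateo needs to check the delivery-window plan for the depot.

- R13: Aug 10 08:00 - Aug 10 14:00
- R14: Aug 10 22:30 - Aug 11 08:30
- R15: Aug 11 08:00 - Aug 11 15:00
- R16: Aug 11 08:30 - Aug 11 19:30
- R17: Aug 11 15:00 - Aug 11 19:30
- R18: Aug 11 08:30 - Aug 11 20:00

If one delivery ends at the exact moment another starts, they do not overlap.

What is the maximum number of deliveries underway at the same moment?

3

Walk through starts and ends in time order (an end at T is processed before a start at T):
Aug 10 08:00 start R13 → 1
Aug 10 14:00 end R13 → 0
Aug 10 22:30 start R14 → 1
Aug 11 08:00 start R15 → 2
Aug 11 08:30 end R14 → 1
Aug 11 08:30 start R16 → 2
Aug 11 08:30 start R18 → 3
Aug 11 15:00 end R15 → 2
Aug 11 15:00 start R17 → 3
Aug 11 19:30 end R16 → 2
Aug 11 19:30 end R17 → 1
Aug 11 20:00 end R18 → 0
Peak is 3, at Aug 11 08:30 (R15, R16, R18).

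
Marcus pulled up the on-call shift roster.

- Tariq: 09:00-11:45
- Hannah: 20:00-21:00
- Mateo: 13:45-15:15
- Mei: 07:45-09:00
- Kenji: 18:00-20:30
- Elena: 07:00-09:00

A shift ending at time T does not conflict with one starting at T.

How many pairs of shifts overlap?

Two intervals overlap when each starts before the other ends.
Sorted by start: Elena, Mei, Tariq, Mateo, Kenji, Hannah.
Mei starts before Elena ends → Elena and Mei overlap.
Tariq starts exactly when Elena ends (back-to-back, no overlap), so nothing later overlaps Elena either.
Tariq starts exactly when Mei ends (back-to-back, no overlap), so nothing later overlaps Mei either.
Mateo starts after Tariq ends, so nothing later overlaps Tariq either.
Kenji starts after Mateo ends, so nothing later overlaps Mateo either.
Hannah starts before Kenji ends → Kenji and Hannah overlap.
Overlapping pairs: Elena & Mei, Hannah & Kenji — 2 in total.

2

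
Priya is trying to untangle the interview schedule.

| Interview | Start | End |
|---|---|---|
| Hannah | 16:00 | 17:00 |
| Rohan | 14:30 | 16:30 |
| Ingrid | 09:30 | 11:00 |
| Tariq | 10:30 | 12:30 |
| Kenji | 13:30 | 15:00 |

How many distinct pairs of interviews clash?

3

Two intervals overlap when each starts before the other ends.
Sorted by start: Ingrid, Tariq, Kenji, Rohan, Hannah.
Tariq starts before Ingrid ends → Ingrid and Tariq overlap.
Kenji starts after Ingrid ends, so Ingrid has no further overlaps.
Kenji starts after Tariq ends, so Tariq has no further overlaps.
Rohan starts before Kenji ends → Kenji and Rohan overlap.
Hannah starts after Kenji ends.
Hannah starts before Rohan ends → Rohan and Hannah overlap.
Overlapping pairs: Hannah & Rohan, Ingrid & Tariq, Kenji & Rohan — 3 in total.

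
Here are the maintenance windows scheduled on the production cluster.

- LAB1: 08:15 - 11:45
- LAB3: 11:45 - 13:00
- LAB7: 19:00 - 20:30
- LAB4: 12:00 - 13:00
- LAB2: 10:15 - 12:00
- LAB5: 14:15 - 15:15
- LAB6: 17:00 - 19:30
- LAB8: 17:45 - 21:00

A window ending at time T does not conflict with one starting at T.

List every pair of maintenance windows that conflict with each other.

Two intervals overlap when each starts before the other ends.
Sorted by start: LAB1, LAB2, LAB3, LAB4, LAB5, LAB6, LAB8, LAB7.
LAB2 starts before LAB1 ends → LAB1 and LAB2 overlap.
LAB3 starts exactly when LAB1 ends (back-to-back, no overlap), so nothing later overlaps LAB1 either.
LAB3 starts before LAB2 ends → LAB2 and LAB3 overlap.
LAB4 starts exactly when LAB2 ends (back-to-back, no overlap), so nothing later overlaps LAB2 either.
LAB4 starts before LAB3 ends → LAB3 and LAB4 overlap.
LAB5 starts after LAB3 ends, so nothing later overlaps LAB3 either.
LAB5 starts after LAB4 ends, so nothing later overlaps LAB4 either.
LAB6 starts after LAB5 ends, so nothing later overlaps LAB5 either.
LAB8 starts before LAB6 ends → LAB6 and LAB8 overlap.
LAB7 starts before LAB6 ends → LAB6 and LAB7 overlap.
LAB7 starts before LAB8 ends → LAB8 and LAB7 overlap.

LAB1 & LAB2, LAB2 & LAB3, LAB3 & LAB4, LAB6 & LAB7, LAB6 & LAB8, LAB7 & LAB8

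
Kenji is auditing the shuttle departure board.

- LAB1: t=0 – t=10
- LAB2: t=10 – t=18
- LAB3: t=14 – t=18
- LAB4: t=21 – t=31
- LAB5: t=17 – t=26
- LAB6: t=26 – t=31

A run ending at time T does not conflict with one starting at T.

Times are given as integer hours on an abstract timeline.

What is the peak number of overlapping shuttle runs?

Walk through starts and ends in time order (an end at T is processed before a start at T):
t=0 start LAB1 → 1
t=10 end LAB1 → 0
t=10 start LAB2 → 1
t=14 start LAB3 → 2
t=17 start LAB5 → 3
t=18 end LAB2 → 2
t=18 end LAB3 → 1
t=21 start LAB4 → 2
t=26 end LAB5 → 1
t=26 start LAB6 → 2
t=31 end LAB4 → 1
t=31 end LAB6 → 0
Peak is 3, at t=17 (LAB2, LAB3, LAB5).

3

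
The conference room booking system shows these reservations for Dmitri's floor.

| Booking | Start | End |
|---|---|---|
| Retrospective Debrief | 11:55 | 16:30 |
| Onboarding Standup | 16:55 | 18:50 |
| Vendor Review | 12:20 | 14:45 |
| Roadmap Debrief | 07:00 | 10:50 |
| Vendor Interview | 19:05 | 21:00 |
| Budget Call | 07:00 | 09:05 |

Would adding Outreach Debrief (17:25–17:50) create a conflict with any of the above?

Yes — it overlaps Onboarding Standup

Budget Call: ends 09:05 at or before Outreach Debrief starts 17:25 → clear.
Roadmap Debrief: ends 10:50 at or before Outreach Debrief starts 17:25 → clear.
Retrospective Debrief: ends 16:30 at or before Outreach Debrief starts 17:25 → clear.
Vendor Review: ends 14:45 at or before Outreach Debrief starts 17:25 → clear.
Onboarding Standup: starts 16:55 before Outreach Debrief ends 17:50, and ends 18:50 after Outreach Debrief starts 17:25 → overlap.
Vendor Interview: starts 19:05 at or after Outreach Debrief ends 17:50 → clear.
Outreach Debrief overlaps Onboarding Standup.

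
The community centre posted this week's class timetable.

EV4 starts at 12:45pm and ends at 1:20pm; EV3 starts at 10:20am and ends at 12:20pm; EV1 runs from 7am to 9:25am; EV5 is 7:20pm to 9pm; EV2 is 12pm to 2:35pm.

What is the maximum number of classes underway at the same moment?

Sweep the timeline, counting +1 at each start and −1 at each end (ends before starts at a tie):
7am start EV1 → 1
9:25am end EV1 → 0
10:20am start EV3 → 1
12pm start EV2 → 2
12:20pm end EV3 → 1
12:45pm start EV4 → 2
1:20pm end EV4 → 1
2:35pm end EV2 → 0
7:20pm start EV5 → 1
9pm end EV5 → 0
Peak is 2, at 12pm (EV2, EV3).

2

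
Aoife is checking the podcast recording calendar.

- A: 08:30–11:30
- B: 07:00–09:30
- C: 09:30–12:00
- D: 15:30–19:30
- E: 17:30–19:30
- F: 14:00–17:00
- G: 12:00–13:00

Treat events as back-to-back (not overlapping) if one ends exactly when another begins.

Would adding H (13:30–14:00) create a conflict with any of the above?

B: ends 09:30 at or before H starts 13:30 → clear.
A: ends 11:30 at or before H starts 13:30 → clear.
C: ends 12:00 at or before H starts 13:30 → clear.
G: ends 13:00 at or before H starts 13:30 → clear.
F: starts 14:00 at or after H ends 14:00 → clear.
D: starts 15:30 at or after H ends 14:00 → clear.
E: starts 17:30 at or after H ends 14:00 → clear.

No — it doesn't clash with anything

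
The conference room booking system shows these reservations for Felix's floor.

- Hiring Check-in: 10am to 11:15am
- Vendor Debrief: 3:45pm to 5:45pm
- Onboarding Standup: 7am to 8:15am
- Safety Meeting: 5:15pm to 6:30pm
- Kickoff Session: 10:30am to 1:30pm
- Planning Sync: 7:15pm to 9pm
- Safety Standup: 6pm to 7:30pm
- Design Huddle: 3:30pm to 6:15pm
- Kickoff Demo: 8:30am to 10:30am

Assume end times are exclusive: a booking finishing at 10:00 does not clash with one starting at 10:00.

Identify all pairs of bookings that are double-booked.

Sorted by start: Onboarding Standup, Kickoff Demo, Hiring Check-in, Kickoff Session, Design Huddle, Vendor Debrief, Safety Meeting, Safety Standup, Planning Sync.
Kickoff Demo starts after Onboarding Standup ends; Onboarding Standup is clear from here.
Hiring Check-in starts before Kickoff Demo ends → Kickoff Demo and Hiring Check-in overlap.
Kickoff Session starts exactly when Kickoff Demo ends (back-to-back, no overlap); Kickoff Demo is clear from here.
Kickoff Session starts before Hiring Check-in ends → Hiring Check-in and Kickoff Session overlap.
Design Huddle starts after Hiring Check-in ends; Hiring Check-in is clear from here.
Design Huddle starts after Kickoff Session ends; Kickoff Session is clear from here.
Vendor Debrief starts before Design Huddle ends → Design Huddle and Vendor Debrief overlap.
Safety Meeting starts before Design Huddle ends → Design Huddle and Safety Meeting overlap.
Safety Standup starts before Design Huddle ends → Design Huddle and Safety Standup overlap.
Planning Sync starts after Design Huddle ends.
Safety Meeting starts before Vendor Debrief ends → Vendor Debrief and Safety Meeting overlap.
Safety Standup starts after Vendor Debrief ends; Vendor Debrief is clear from here.
Safety Standup starts before Safety Meeting ends → Safety Meeting and Safety Standup overlap.
Planning Sync starts after Safety Meeting ends.
Planning Sync starts before Safety Standup ends → Safety Standup and Planning Sync overlap.

Design Huddle & Safety Meeting, Design Huddle & Safety Standup, Design Huddle & Vendor Debrief, Hiring Check-in & Kickoff Demo, Hiring Check-in & Kickoff Session, Planning Sync & Safety Standup, Safety Meeting & Safety Standup, Safety Meeting & Vendor Debrief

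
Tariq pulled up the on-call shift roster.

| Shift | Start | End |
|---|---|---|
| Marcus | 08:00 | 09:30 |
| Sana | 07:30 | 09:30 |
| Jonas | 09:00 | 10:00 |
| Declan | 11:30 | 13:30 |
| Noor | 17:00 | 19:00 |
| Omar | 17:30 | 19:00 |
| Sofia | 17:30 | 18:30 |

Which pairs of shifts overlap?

Sorted by start: Sana, Marcus, Jonas, Declan, Noor, Omar, Sofia.
Marcus starts before Sana ends → Sana and Marcus overlap.
Jonas starts before Sana ends → Sana and Jonas overlap.
Declan starts after Sana ends, so nothing later overlaps Sana either.
Jonas starts before Marcus ends → Marcus and Jonas overlap.
Declan starts after Marcus ends, so nothing later overlaps Marcus either.
Declan starts after Jonas ends, so nothing later overlaps Jonas either.
Noor starts after Declan ends, so nothing later overlaps Declan either.
Omar starts before Noor ends → Noor and Omar overlap.
Sofia starts before Noor ends → Noor and Sofia overlap.
Sofia starts before Omar ends → Omar and Sofia overlap.

Jonas & Marcus, Jonas & Sana, Marcus & Sana, Noor & Omar, Noor & Sofia, Omar & Sofia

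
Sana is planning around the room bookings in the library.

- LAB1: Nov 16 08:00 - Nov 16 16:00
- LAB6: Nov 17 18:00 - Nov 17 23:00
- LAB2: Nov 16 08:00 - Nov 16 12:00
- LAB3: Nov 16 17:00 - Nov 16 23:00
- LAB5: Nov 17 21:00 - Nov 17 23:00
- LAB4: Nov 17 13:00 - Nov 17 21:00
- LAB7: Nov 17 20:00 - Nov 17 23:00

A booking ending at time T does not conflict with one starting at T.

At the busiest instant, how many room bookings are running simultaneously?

Sweep the timeline, counting +1 at each start and −1 at each end (ends before starts at a tie):
Nov 16 08:00 start LAB1 → 1
Nov 16 08:00 start LAB2 → 2
Nov 16 12:00 end LAB2 → 1
Nov 16 16:00 end LAB1 → 0
Nov 16 17:00 start LAB3 → 1
Nov 16 23:00 end LAB3 → 0
Nov 17 13:00 start LAB4 → 1
Nov 17 18:00 start LAB6 → 2
Nov 17 20:00 start LAB7 → 3
Nov 17 21:00 end LAB4 → 2
Nov 17 21:00 start LAB5 → 3
Nov 17 23:00 end LAB5 → 2
Nov 17 23:00 end LAB6 → 1
Nov 17 23:00 end LAB7 → 0
Peak is 3, at Nov 17 20:00 (LAB4, LAB6, LAB7).

3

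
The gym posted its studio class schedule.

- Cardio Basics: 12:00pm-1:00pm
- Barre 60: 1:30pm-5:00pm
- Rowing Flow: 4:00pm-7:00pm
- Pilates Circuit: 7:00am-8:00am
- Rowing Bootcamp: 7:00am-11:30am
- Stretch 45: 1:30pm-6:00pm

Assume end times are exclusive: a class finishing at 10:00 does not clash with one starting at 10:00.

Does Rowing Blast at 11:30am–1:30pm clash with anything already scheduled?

Rowing Bootcamp: ends 11:30am at or before Rowing Blast starts 11:30am → clear.
Pilates Circuit: ends 8:00am at or before Rowing Blast starts 11:30am → clear.
Cardio Basics: starts 12:00pm before Rowing Blast ends 1:30pm, and ends 1:00pm after Rowing Blast starts 11:30am → overlap.
Stretch 45: starts 1:30pm at or after Rowing Blast ends 1:30pm → clear.
Barre 60: starts 1:30pm at or after Rowing Blast ends 1:30pm → clear.
Rowing Flow: starts 4:00pm at or after Rowing Blast ends 1:30pm → clear.
Rowing Blast overlaps Cardio Basics.

Yes — it overlaps Cardio Basics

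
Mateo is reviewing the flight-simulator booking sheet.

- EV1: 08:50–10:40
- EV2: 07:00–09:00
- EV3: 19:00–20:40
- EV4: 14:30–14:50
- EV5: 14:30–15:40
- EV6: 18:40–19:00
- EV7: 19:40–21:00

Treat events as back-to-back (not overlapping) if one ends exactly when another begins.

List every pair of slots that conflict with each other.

Check each pair: they overlap iff neither finishes before the other starts.
Sorted by start: EV2, EV1, EV4, EV5, EV6, EV3, EV7.
EV1 starts before EV2 ends → EV2 and EV1 overlap.
EV4 starts after EV2 ends, so EV2 has no further overlaps.
EV4 starts after EV1 ends, so EV1 has no further overlaps.
EV5 starts before EV4 ends → EV4 and EV5 overlap.
EV6 starts after EV4 ends, so EV4 has no further overlaps.
EV6 starts after EV5 ends, so EV5 has no further overlaps.
EV3 starts exactly when EV6 ends (back-to-back, no overlap), so EV6 has no further overlaps.
EV7 starts before EV3 ends → EV3 and EV7 overlap.

EV1 & EV2, EV3 & EV7, EV4 & EV5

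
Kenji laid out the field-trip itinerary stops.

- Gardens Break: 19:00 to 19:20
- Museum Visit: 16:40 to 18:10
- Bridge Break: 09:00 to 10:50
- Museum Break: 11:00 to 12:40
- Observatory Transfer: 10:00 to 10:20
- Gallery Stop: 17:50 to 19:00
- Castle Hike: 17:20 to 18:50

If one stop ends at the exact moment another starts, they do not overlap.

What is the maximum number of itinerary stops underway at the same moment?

Sweep the timeline, counting +1 at each start and −1 at each end (ends before starts at a tie):
09:00 start Bridge Break → 1
10:00 start Observatory Transfer → 2
10:20 end Observatory Transfer → 1
10:50 end Bridge Break → 0
11:00 start Museum Break → 1
12:40 end Museum Break → 0
16:40 start Museum Visit → 1
17:20 start Castle Hike → 2
17:50 start Gallery Stop → 3
18:10 end Museum Visit → 2
18:50 end Castle Hike → 1
19:00 end Gallery Stop → 0
19:00 start Gardens Break → 1
19:20 end Gardens Break → 0
Peak is 3, at 17:50 (Castle Hike, Gallery Stop, Museum Visit).

3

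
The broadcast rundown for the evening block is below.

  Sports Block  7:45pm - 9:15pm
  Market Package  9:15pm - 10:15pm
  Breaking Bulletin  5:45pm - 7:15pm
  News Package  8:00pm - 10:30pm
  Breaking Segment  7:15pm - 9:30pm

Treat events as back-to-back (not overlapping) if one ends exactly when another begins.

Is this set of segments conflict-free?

Two intervals overlap when each starts before the other ends.
Sorted by start: Breaking Bulletin, Breaking Segment, Sports Block, News Package, Market Package.
Breaking Segment starts exactly when Breaking Bulletin ends (back-to-back, no overlap), so nothing later overlaps Breaking Bulletin either.
Sports Block starts before Breaking Segment ends → Breaking Segment and Sports Block overlap.
That's a conflict, so the schedule is not conflict-free.

No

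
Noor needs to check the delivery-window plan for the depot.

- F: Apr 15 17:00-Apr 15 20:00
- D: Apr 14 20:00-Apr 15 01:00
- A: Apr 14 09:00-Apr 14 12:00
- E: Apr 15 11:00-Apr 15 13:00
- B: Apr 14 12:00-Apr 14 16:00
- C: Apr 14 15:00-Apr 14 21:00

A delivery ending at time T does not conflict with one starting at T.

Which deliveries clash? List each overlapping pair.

B & C, C & D

Sorted by start: A, B, C, D, E, F.
B starts exactly when A ends (back-to-back, no overlap), so A has no further overlaps.
C starts before B ends → B and C overlap.
D starts after B ends, so B has no further overlaps.
D starts before C ends → C and D overlap.
E starts after C ends, so C has no further overlaps.
E starts after D ends, so D has no further overlaps.
F starts after E ends.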